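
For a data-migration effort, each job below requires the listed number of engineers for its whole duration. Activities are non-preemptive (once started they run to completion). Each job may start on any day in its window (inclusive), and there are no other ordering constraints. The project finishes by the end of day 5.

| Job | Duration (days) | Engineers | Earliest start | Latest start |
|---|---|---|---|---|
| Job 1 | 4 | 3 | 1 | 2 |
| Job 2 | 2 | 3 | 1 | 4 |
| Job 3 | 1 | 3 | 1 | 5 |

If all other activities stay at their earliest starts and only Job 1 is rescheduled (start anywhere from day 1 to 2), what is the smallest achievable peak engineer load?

Job 1@1: d1:9  d2:6  d3:3  d4:3  d5:0 → peak 9
Job 1@2: d1:6  d2:6  d3:3  d4:3  d5:3 → peak 6
Best is Job 1@2, peak 6.

6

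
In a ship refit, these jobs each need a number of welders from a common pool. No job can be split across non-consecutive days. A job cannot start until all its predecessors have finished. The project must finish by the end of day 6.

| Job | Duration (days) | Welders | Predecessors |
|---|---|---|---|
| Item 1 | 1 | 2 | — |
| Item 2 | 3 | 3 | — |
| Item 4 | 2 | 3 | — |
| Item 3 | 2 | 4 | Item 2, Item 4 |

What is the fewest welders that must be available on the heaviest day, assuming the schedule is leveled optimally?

Early-start (Item 1@1, Item 2@1, Item 4@1, Item 3@4) gives peak 8: d1:8  d2:6  d3:3  d4:4  d5:4  d6:0.
Shift Item 4→2.
Schedule Item 1@1, Item 2@1, Item 4@2, Item 3@4: d1:5  d2:6  d3:6  d4:4  d5:4  d6:0 — peak 6.

6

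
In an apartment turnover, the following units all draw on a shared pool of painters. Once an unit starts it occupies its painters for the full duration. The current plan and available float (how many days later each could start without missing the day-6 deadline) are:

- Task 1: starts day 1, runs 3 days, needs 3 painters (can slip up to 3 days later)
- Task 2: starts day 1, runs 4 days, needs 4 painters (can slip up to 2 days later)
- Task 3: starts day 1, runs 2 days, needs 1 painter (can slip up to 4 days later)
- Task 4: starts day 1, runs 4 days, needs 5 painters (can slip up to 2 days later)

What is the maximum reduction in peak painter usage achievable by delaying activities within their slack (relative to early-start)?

Early-start peak: d1:13  d2:13  d3:12  d4:9  d5:0  d6:0 ⇒ 13.
Leveled (Task 1@1, Task 2@1, Task 3@1, Task 4@3): d1:8  d2:8  d3:12  d4:9  d5:5  d6:5 ⇒ 12.
Reduction 13 − 12 = 1.

1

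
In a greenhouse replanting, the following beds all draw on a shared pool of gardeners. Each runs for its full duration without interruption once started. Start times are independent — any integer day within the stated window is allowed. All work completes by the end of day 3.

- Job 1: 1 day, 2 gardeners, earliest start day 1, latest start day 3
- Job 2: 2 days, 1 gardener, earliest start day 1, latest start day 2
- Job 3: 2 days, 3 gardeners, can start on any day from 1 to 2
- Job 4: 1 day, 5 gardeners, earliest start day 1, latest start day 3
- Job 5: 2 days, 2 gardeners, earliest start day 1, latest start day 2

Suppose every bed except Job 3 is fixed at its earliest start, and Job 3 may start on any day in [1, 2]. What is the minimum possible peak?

10

Job 3@1: d1:13  d2:6  d3:0 → peak 13
Job 3@2: d1:10  d2:6  d3:3 → peak 10
Best is Job 3@2, peak 10.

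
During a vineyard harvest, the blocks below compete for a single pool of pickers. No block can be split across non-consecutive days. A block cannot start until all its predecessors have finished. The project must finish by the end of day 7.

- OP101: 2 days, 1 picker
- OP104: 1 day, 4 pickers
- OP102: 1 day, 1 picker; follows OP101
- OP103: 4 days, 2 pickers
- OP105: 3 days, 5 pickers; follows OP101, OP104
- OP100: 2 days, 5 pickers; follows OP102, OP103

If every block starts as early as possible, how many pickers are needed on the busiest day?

Early-start schedule: OP101@1, OP104@1, OP102@3, OP103@1, OP105@3, OP100@5.
Load per day: day 1: 7, day 2: 3, day 3: 8, day 4: 7, day 5: 10, day 6: 5, day 7: 0.
Peak is 10.

10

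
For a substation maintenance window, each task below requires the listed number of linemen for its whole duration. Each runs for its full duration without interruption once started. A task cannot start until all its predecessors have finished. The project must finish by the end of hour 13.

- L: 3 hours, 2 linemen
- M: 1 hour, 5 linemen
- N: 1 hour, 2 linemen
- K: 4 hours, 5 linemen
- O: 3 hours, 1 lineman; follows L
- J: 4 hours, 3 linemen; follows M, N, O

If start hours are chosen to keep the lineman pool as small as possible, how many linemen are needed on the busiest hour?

6

Early-start (L@1, M@1, N@1, K@1, O@4, J@7) gives peak 14: h1:14  h2:7  h3:7  h4:6  h5:1  h6:1  h7:3  h8:3  h9:3  h10:3  h11:0  h12:0  h13:0.
Shift M→4, K→5, J→9.
Schedule L@1, M@4, N@1, K@5, O@4, J@9: h1:4  h2:2  h3:2  h4:6  h5:6  h6:6  h7:5  h8:5  h9:3  h10:3  h11:3  h12:3  h13:0 — peak 6.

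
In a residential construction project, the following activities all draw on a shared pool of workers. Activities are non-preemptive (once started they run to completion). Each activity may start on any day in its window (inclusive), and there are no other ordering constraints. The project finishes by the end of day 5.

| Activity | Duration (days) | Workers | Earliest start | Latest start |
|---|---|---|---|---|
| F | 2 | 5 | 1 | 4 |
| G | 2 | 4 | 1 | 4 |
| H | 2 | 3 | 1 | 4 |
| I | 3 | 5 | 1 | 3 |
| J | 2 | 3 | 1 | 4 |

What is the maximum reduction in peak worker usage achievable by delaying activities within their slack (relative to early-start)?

10

Early-start peak: d1:20  d2:20  d3:5  d4:0  d5:0 ⇒ 20.
Leveled (F@1, G@3, H@4, I@1, J@4): d1:10  d2:10  d3:9  d4:10  d5:6 ⇒ 10.
Reduction 20 − 10 = 10.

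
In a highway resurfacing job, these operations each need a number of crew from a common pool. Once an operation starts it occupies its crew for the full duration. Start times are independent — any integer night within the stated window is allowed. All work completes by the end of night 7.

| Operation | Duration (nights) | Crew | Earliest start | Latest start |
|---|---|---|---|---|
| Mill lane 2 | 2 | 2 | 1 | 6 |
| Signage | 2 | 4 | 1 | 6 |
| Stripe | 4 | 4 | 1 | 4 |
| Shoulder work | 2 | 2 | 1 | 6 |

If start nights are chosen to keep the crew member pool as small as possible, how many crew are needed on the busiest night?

Early-start (Mill lane 2@1, Signage@1, Stripe@1, Shoulder work@1) gives peak 12: n1:12  n2:12  n3:4  n4:4  n5:0  n6:0  n7:0.
Shift Stripe→3, Shoulder work→3.
Schedule Mill lane 2@1, Signage@1, Stripe@3, Shoulder work@3: n1:6  n2:6  n3:6  n4:6  n5:4  n6:4  n7:0 — peak 6.

6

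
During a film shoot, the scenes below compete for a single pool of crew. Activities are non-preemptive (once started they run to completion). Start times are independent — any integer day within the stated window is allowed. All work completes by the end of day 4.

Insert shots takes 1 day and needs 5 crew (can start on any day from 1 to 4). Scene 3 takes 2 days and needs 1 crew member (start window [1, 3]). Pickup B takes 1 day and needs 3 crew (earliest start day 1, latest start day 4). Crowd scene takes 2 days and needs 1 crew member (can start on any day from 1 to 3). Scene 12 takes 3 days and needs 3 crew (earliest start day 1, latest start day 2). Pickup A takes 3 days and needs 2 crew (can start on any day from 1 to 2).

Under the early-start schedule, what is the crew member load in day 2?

7

At early start, day 2 has: Scene 3, Crowd scene, Scene 12, Pickup A.
Demand: 1 + 1 + 3 + 2 = 7.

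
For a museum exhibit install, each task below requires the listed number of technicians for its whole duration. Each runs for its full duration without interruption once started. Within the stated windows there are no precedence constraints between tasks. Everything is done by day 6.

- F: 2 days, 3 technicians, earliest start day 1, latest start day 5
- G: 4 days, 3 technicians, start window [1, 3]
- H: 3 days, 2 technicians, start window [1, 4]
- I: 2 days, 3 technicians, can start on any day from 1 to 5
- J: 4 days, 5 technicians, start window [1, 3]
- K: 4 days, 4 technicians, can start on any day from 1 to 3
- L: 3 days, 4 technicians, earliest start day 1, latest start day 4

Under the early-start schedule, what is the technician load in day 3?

18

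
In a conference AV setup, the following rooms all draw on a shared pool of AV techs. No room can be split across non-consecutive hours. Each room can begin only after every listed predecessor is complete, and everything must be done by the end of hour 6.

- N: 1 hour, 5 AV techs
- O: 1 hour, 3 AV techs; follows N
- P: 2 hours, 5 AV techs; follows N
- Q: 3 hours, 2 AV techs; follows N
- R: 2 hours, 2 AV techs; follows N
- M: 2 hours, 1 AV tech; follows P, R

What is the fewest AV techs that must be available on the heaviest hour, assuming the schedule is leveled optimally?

Early-start (N@1, O@2, P@2, Q@2, R@2, M@4) gives peak 12: h1:5  h2:12  h3:9  h4:3  h5:1  h6:0.
Shift P→3, Q→4, M→5.
Schedule N@1, O@2, P@3, Q@4, R@2, M@5: h1:5  h2:5  h3:7  h4:7  h5:3  h6:3 — peak 7.

7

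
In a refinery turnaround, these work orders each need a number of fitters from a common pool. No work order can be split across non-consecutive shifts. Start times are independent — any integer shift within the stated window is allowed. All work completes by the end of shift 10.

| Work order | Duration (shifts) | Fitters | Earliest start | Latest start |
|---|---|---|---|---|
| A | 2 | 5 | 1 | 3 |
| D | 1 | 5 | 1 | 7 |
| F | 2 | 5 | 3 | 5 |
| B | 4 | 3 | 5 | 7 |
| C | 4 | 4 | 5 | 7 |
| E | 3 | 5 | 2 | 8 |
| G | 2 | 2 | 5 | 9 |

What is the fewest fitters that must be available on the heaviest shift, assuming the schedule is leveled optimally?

10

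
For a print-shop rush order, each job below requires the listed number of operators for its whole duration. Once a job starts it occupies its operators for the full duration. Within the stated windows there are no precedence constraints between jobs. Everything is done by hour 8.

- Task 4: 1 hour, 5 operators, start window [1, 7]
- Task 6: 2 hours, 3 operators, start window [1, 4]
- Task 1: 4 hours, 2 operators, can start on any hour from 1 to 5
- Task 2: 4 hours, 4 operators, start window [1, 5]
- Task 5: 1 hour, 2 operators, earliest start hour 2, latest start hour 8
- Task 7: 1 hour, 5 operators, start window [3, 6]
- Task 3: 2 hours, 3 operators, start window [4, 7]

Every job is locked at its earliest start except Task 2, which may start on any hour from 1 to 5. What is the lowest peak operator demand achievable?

Task 2@1: h1:14  h2:11  h3:11  h4:9  h5:3  h6:0  h7:0  h8:0 → peak 14
Task 2@2: h1:10  h2:11  h3:11  h4:9  h5:7  h6:0  h7:0  h8:0 → peak 11
Task 2@3: h1:10  h2:7  h3:11  h4:9  h5:7  h6:4  h7:0  h8:0 → peak 11
Task 2@4: h1:10  h2:7  h3:7  h4:9  h5:7  h6:4  h7:4  h8:0 → peak 10
Task 2@5: h1:10  h2:7  h3:7  h4:5  h5:7  h6:4  h7:4  h8:4 → peak 10
Best is Task 2@4, peak 10.

10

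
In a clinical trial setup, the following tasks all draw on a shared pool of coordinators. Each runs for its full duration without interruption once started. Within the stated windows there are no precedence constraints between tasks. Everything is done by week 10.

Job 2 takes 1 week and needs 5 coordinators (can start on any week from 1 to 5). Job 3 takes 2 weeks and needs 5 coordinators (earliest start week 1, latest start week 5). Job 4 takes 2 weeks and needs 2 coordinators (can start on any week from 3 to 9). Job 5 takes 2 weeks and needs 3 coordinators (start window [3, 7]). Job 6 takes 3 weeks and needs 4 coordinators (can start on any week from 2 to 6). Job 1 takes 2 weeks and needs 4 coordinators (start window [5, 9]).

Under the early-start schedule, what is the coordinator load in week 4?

At early start, week 4 has: Job 4, Job 5, Job 6.
Demand: 2 + 3 + 4 = 9.

9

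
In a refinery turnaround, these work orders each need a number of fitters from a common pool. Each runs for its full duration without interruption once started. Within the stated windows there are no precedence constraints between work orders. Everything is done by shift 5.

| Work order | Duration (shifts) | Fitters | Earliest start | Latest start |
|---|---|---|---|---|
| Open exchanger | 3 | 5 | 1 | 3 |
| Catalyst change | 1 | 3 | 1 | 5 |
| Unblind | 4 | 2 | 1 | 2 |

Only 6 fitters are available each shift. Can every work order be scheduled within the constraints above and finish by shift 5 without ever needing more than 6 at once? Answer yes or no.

no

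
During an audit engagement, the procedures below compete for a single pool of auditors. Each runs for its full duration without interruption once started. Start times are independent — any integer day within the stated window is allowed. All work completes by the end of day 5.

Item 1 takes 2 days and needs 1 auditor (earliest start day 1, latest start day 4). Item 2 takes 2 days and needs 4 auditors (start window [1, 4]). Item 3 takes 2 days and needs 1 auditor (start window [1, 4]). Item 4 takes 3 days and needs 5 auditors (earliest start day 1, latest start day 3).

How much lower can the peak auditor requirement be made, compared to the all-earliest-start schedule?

5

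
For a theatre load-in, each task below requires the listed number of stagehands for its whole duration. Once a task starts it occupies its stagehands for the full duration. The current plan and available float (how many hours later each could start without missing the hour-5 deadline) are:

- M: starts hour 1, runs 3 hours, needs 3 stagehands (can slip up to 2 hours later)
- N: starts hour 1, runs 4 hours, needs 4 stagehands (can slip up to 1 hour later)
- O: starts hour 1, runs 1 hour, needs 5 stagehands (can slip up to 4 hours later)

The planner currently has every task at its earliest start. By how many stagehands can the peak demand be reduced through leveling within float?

Early-start peak: h1:12  h2:7  h3:7  h4:4  h5:0 ⇒ 12.
Leveled (M@1, N@1, O@5): h1:7  h2:7  h3:7  h4:4  h5:5 ⇒ 7.
Reduction 12 − 7 = 5.

5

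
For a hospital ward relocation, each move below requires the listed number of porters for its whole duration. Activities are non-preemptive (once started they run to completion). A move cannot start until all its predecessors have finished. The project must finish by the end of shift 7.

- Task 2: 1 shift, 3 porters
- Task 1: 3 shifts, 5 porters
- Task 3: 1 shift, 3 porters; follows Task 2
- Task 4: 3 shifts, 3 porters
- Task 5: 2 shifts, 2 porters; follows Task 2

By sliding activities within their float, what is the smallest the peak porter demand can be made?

6

Early-start (Task 2@1, Task 1@1, Task 3@2, Task 4@1, Task 5@2) gives peak 13: s1:11  s2:13  s3:10  s4:0  s5:0  s6:0  s7:0.
Shift Task 1→2, Task 3→5, Task 4→5, Task 5→6.
Schedule Task 2@1, Task 1@2, Task 3@5, Task 4@5, Task 5@6: s1:3  s2:5  s3:5  s4:5  s5:6  s6:5  s7:5 — peak 6.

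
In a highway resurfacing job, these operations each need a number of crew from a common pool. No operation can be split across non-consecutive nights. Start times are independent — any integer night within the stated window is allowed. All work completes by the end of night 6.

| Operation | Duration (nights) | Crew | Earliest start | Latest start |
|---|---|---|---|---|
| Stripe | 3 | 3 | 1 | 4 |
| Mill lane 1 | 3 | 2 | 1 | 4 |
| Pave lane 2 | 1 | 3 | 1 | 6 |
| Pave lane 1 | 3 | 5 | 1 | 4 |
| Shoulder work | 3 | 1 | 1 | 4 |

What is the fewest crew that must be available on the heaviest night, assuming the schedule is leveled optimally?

Early-start (Stripe@1, Mill lane 1@1, Pave lane 2@1, Pave lane 1@1, Shoulder work@1) gives peak 14: n1:14  n2:11  n3:11  n4:0  n5:0  n6:0.
Shift Mill lane 1→2, Pave lane 1→4.
Schedule Stripe@1, Mill lane 1@2, Pave lane 2@1, Pave lane 1@4, Shoulder work@1: n1:7  n2:6  n3:6  n4:7  n5:5  n6:5 — peak 7.

7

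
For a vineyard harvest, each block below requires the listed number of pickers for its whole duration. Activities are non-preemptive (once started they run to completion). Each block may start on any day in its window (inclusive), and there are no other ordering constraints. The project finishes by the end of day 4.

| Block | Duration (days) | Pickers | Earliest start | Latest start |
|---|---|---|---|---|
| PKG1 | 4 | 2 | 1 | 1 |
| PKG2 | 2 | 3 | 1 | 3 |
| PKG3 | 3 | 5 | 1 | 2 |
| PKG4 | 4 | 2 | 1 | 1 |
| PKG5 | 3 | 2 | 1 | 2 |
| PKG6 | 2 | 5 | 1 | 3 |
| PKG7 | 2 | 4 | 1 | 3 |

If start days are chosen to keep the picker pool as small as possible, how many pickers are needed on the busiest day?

Early-start (PKG1@1, PKG2@1, PKG3@1, PKG4@1, PKG5@1, PKG6@1, PKG7@1) gives peak 23: d1:23  d2:23  d3:11  d4:4.
Shift PKG6→3.
Schedule PKG1@1, PKG2@1, PKG3@1, PKG4@1, PKG5@1, PKG6@3, PKG7@1: d1:18  d2:18  d3:16  d4:9 — peak 18.

18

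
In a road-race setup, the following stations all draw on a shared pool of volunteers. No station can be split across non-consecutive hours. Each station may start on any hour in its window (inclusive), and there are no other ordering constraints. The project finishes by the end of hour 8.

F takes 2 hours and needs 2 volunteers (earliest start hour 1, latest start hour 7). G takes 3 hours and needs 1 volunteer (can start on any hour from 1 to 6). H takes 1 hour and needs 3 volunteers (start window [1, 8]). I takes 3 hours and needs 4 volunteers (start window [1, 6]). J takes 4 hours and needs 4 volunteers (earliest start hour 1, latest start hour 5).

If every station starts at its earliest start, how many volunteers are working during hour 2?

11

At early start, hour 2 has: F, G, I, J.
Demand: 2 + 1 + 4 + 4 = 11.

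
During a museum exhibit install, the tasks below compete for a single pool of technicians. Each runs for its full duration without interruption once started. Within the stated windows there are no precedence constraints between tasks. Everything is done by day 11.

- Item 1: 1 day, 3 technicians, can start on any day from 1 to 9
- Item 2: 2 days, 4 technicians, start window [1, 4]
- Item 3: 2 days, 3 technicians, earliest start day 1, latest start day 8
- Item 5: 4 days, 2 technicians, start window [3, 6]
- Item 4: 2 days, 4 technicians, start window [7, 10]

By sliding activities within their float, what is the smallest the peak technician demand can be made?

4

Early-start (Item 1@1, Item 2@1, Item 3@1, Item 5@3, Item 4@7) gives peak 10: d1:10  d2:7  d3:2  d4:2  d5:2  d6:2  d7:4  d8:4  d9:0  d10:0  d11:0.
Shift Item 2→2, Item 3→4, Item 5→6, Item 4→10.
Schedule Item 1@1, Item 2@2, Item 3@4, Item 5@6, Item 4@10: d1:3  d2:4  d3:4  d4:3  d5:3  d6:2  d7:2  d8:2  d9:2  d10:4  d11:4 — peak 4.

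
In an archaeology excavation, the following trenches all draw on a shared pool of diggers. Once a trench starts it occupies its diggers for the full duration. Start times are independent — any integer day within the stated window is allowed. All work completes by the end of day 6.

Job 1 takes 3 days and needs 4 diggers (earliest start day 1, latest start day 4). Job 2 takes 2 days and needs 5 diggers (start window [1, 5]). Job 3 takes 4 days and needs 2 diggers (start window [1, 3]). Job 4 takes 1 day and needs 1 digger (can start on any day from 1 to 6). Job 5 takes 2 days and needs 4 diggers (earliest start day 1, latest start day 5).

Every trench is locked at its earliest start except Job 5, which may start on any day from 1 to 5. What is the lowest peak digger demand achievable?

Job 5@1: d1:16  d2:15  d3:6  d4:2  d5:0  d6:0 → peak 16
Job 5@2: d1:12  d2:15  d3:10  d4:2  d5:0  d6:0 → peak 15
Job 5@3: d1:12  d2:11  d3:10  d4:6  d5:0  d6:0 → peak 12
Job 5@4: d1:12  d2:11  d3:6  d4:6  d5:4  d6:0 → peak 12
Job 5@5: d1:12  d2:11  d3:6  d4:2  d5:4  d6:4 → peak 12
Best is Job 5@3, peak 12.

12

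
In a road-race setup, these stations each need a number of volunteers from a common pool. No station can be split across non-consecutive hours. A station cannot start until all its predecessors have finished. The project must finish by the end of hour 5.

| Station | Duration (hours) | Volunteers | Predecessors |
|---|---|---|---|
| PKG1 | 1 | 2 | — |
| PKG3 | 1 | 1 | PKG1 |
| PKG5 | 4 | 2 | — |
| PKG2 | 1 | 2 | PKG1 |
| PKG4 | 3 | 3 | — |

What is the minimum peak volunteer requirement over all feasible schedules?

Early-start (PKG1@1, PKG3@2, PKG5@1, PKG2@2, PKG4@1) gives peak 8: h1:7  h2:8  h3:5  h4:2  h5:0.
Shift PKG4→3.
Schedule PKG1@1, PKG3@2, PKG5@1, PKG2@2, PKG4@3: h1:4  h2:5  h3:5  h4:5  h5:3 — peak 5.
Total volunteer-hours = 22 over 5 hours ⇒ peak ≥ ⌈22/5⌉ = 5, so 5 is optimal.

5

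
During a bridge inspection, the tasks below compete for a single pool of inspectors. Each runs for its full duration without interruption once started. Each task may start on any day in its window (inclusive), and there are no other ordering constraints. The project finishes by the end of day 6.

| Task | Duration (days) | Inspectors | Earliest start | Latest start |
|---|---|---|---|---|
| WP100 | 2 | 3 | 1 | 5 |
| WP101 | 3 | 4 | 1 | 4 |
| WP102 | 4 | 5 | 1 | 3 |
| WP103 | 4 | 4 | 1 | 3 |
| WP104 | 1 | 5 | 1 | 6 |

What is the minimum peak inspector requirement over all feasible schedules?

Early-start (WP100@1, WP101@1, WP102@1, WP103@1, WP104@1) gives peak 21: d1:21  d2:16  d3:13  d4:9  d5:0  d6:0.
Shift WP103→3, WP104→5.
Schedule WP100@1, WP101@1, WP102@1, WP103@3, WP104@5: d1:12  d2:12  d3:13  d4:9  d5:9  d6:4 — peak 13.

13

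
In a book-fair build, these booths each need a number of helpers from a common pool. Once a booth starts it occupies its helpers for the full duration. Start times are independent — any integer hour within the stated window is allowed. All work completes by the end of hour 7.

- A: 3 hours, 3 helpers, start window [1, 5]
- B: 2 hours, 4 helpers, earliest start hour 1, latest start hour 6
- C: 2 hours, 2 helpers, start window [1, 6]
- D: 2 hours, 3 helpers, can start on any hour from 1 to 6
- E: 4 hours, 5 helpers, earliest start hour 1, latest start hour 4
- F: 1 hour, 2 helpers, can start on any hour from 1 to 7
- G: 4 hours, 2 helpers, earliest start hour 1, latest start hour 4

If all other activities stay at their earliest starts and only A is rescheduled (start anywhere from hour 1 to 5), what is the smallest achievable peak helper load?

18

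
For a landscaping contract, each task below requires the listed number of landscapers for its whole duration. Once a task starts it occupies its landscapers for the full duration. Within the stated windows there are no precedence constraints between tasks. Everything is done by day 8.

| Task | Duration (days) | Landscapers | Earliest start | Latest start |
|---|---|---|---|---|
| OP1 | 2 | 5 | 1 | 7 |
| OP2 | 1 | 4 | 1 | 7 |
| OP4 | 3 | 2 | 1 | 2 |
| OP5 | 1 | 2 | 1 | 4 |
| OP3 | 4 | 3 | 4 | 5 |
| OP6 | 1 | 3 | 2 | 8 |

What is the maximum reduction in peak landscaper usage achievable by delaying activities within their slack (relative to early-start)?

6

Early-start peak: d1:13  d2:10  d3:2  d4:3  d5:3  d6:3  d7:3  d8:0 ⇒ 13.
Leveled (OP1@1, OP2@3, OP4@1, OP5@4, OP3@4, OP6@5): d1:7  d2:7  d3:6  d4:5  d5:6  d6:3  d7:3  d8:0 ⇒ 7.
Reduction 13 − 7 = 6.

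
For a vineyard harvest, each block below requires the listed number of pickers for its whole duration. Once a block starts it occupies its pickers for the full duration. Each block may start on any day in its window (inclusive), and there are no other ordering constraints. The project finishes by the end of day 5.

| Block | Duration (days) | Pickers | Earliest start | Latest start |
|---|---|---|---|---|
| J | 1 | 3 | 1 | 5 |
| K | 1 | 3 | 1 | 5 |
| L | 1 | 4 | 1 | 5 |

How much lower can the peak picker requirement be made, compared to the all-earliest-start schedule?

6

Early-start peak: d1:10  d2:0  d3:0  d4:0  d5:0 ⇒ 10.
Leveled (J@1, K@2, L@3): d1:3  d2:3  d3:4  d4:0  d5:0 ⇒ 4.
Reduction 10 − 4 = 6.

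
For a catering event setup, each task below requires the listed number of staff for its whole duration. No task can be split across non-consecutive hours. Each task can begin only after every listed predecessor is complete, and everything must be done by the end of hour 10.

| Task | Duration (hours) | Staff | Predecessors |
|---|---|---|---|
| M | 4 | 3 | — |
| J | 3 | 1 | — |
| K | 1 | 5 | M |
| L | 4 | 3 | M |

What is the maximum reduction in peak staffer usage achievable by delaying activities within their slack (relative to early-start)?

3

Early-start peak: h1:4  h2:4  h3:4  h4:3  h5:8  h6:3  h7:3  h8:3  h9:0  h10:0 ⇒ 8.
Leveled (M@1, J@1, K@5, L@6): h1:4  h2:4  h3:4  h4:3  h5:5  h6:3  h7:3  h8:3  h9:3  h10:0 ⇒ 5.
Reduction 8 − 5 = 3.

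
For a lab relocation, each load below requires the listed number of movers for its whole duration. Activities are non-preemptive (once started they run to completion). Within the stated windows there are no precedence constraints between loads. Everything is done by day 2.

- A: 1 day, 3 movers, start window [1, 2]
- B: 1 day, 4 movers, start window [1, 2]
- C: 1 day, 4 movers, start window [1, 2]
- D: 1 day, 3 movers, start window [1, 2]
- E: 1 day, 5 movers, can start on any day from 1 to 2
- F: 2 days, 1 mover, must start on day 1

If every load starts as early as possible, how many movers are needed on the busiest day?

20

Early-start schedule: A@1, B@1, C@1, D@1, E@1, F@1.
Load per day: day 1: 20, day 2: 1.
Peak is 20.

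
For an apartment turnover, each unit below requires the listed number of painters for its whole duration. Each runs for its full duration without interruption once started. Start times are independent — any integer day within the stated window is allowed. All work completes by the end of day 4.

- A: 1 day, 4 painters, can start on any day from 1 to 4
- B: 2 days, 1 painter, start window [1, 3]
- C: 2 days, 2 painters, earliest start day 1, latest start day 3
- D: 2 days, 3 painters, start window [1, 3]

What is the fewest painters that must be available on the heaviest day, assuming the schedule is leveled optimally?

Early-start (A@1, B@1, C@1, D@1) gives peak 10: d1:10  d2:6  d3:0  d4:0.
Shift C→2, D→3.
Schedule A@1, B@1, C@2, D@3: d1:5  d2:3  d3:5  d4:3 — peak 5.

5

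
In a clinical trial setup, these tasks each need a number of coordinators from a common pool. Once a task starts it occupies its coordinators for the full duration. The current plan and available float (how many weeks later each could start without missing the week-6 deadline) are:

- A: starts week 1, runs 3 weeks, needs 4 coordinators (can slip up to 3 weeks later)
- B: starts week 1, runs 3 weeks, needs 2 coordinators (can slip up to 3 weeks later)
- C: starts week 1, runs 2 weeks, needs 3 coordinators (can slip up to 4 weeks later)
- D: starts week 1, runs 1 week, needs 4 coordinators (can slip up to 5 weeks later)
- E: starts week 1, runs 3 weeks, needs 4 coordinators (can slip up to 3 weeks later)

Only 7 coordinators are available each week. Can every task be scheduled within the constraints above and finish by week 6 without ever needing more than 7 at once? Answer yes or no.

The minimum achievable peak is 8; 7 < 8, so no feasible schedule stays within the cap.

no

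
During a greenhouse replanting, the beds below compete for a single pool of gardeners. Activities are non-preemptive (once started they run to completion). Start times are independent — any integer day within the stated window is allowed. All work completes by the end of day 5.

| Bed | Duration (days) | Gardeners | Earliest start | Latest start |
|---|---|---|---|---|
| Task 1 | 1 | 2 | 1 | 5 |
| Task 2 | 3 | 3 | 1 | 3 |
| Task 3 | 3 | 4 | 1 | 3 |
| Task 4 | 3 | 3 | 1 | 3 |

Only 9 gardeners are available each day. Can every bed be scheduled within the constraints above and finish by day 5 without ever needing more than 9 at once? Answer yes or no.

The minimum achievable peak is 10; 9 < 10, so no feasible schedule stays within the cap.

no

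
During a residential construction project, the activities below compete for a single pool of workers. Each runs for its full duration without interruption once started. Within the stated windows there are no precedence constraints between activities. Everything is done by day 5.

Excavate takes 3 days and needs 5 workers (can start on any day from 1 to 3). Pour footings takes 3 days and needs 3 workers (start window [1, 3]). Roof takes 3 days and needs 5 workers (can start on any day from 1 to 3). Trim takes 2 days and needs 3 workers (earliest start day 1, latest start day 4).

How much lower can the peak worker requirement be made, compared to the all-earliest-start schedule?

Early-start peak: d1:16  d2:16  d3:13  d4:0  d5:0 ⇒ 16.
Leveled (Excavate@1, Pour footings@1, Roof@1, Trim@4): d1:13  d2:13  d3:13  d4:3  d5:3 ⇒ 13.
Reduction 16 − 13 = 3.

3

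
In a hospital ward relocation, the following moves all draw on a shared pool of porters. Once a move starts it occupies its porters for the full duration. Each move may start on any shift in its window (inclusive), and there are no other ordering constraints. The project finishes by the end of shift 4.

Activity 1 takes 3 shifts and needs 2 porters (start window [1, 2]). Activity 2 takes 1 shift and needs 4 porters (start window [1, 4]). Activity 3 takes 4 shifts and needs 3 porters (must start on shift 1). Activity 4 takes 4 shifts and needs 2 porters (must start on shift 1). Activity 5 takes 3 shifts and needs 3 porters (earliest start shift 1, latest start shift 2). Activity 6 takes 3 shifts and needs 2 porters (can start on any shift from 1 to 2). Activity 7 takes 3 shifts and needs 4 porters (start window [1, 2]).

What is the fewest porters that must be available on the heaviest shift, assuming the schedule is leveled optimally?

Early-start (Activity 1@1, Activity 2@1, Activity 3@1, Activity 4@1, Activity 5@1, Activity 6@1, Activity 7@1) gives peak 20: s1:20  s2:16  s3:16  s4:5.
Shift Activity 7→2.
Schedule Activity 1@1, Activity 2@1, Activity 3@1, Activity 4@1, Activity 5@1, Activity 6@1, Activity 7@2: s1:16  s2:16  s3:16  s4:9 — peak 16.

16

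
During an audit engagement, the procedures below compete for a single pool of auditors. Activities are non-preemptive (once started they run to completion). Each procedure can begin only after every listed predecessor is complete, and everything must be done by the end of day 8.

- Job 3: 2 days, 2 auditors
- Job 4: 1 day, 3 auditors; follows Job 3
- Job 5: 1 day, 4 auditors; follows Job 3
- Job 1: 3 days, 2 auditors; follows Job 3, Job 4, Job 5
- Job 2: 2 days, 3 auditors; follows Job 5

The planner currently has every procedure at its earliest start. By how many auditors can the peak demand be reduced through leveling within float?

Early-start peak: d1:2  d2:2  d3:7  d4:5  d5:5  d6:2  d7:0  d8:0 ⇒ 7.
Leveled (Job 3@1, Job 4@3, Job 5@4, Job 1@5, Job 2@5): d1:2  d2:2  d3:3  d4:4  d5:5  d6:5  d7:2  d8:0 ⇒ 5.
Reduction 7 − 5 = 2.

2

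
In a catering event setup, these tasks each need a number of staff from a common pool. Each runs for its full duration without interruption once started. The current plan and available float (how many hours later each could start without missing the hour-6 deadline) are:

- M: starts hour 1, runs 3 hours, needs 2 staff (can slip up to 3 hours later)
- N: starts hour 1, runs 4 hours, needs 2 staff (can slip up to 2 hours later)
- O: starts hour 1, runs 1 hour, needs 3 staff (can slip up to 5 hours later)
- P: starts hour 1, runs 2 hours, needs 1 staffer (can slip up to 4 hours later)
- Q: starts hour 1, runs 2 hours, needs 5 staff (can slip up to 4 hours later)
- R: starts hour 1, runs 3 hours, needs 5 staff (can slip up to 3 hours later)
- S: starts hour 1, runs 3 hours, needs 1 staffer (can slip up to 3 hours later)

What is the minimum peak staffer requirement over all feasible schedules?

Early-start (M@1, N@1, O@1, P@1, Q@1, R@1, S@1) gives peak 19: h1:19  h2:16  h3:10  h4:2  h5:0  h6:0.
Shift N→3, O→3, R→4, S→3.
Schedule M@1, N@3, O@3, P@1, Q@1, R@4, S@3: h1:8  h2:8  h3:8  h4:8  h5:8  h6:7 — peak 8.
Total staffer-hours = 47 over 6 hours ⇒ peak ≥ ⌈47/6⌉ = 8, so 8 is optimal.

8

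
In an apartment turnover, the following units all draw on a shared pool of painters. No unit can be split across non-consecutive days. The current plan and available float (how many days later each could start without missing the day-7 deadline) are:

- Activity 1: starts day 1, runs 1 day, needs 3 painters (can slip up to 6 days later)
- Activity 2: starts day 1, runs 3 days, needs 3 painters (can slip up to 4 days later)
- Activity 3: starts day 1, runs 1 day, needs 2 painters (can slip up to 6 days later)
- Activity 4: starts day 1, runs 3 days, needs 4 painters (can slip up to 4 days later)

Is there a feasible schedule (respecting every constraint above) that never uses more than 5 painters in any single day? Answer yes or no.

yes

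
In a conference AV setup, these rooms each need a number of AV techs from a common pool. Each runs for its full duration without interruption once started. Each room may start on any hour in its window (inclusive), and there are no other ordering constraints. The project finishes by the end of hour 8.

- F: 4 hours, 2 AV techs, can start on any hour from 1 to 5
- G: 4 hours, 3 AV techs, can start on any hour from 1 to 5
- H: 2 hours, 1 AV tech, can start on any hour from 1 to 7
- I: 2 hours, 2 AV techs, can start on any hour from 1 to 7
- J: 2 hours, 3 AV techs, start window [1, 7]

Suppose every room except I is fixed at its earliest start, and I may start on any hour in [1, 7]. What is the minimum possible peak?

9

I@1: h1:11  h2:11  h3:5  h4:5  h5:0  h6:0  h7:0  h8:0 → peak 11
I@2: h1:9  h2:11  h3:7  h4:5  h5:0  h6:0  h7:0  h8:0 → peak 11
I@3: h1:9  h2:9  h3:7  h4:7  h5:0  h6:0  h7:0  h8:0 → peak 9
I@4: h1:9  h2:9  h3:5  h4:7  h5:2  h6:0  h7:0  h8:0 → peak 9
I@5: h1:9  h2:9  h3:5  h4:5  h5:2  h6:2  h7:0  h8:0 → peak 9
I@6: h1:9  h2:9  h3:5  h4:5  h5:0  h6:2  h7:2  h8:0 → peak 9
I@7: h1:9  h2:9  h3:5  h4:5  h5:0  h6:0  h7:2  h8:2 → peak 9
Best is I@3, peak 9.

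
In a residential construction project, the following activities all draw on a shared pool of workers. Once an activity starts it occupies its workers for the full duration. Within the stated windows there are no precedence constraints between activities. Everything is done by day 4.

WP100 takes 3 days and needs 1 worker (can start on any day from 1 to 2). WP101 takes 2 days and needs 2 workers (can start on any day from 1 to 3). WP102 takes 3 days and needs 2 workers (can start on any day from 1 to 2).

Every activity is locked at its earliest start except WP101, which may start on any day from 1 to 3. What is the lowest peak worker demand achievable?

5

WP101@1: d1:5  d2:5  d3:3  d4:0 → peak 5
WP101@2: d1:3  d2:5  d3:5  d4:0 → peak 5
WP101@3: d1:3  d2:3  d3:5  d4:2 → peak 5
Best is WP101@1, peak 5.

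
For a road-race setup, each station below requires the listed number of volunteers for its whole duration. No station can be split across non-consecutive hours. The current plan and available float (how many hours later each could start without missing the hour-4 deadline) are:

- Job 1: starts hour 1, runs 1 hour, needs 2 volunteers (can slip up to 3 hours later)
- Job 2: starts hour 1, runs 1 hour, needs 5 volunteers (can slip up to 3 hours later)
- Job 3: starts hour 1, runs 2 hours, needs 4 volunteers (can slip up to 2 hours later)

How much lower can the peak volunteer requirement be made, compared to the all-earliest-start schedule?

Early-start peak: h1:11  h2:4  h3:0  h4:0 ⇒ 11.
Leveled (Job 1@1, Job 2@2, Job 3@3): h1:2  h2:5  h3:4  h4:4 ⇒ 5.
Reduction 11 − 5 = 6.

6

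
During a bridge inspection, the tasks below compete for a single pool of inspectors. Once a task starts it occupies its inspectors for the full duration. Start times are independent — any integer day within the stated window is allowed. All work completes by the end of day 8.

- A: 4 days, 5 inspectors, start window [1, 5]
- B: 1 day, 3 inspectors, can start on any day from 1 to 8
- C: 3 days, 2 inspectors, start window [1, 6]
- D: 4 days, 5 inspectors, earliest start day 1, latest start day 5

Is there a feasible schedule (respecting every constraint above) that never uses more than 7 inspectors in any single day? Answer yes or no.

The minimum achievable peak is 8; 7 < 8, so no feasible schedule stays within the cap.

no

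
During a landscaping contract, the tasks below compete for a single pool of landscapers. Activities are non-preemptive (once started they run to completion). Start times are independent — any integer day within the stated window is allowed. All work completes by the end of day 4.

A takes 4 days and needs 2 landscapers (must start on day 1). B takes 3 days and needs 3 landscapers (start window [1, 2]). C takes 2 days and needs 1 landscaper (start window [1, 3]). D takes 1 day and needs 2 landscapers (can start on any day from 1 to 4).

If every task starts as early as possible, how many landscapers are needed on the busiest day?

Early-start schedule: A@1, B@1, C@1, D@1.
Load per day: day 1: 8, day 2: 6, day 3: 5, day 4: 2.
Peak is 8.

8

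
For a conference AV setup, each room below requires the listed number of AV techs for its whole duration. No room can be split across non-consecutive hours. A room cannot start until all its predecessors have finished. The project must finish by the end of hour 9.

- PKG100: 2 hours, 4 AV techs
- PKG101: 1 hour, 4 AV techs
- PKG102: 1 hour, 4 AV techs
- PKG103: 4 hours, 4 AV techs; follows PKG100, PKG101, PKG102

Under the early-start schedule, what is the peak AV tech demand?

Early-start schedule: PKG100@1, PKG101@1, PKG102@1, PKG103@3.
Load per hour: hour 1: 12, hour 2: 4, hour 3: 4, hour 4: 4, hour 5: 4, hour 6: 4, hour 7: 0, hour 8: 0, hour 9: 0.
Peak is 12.

12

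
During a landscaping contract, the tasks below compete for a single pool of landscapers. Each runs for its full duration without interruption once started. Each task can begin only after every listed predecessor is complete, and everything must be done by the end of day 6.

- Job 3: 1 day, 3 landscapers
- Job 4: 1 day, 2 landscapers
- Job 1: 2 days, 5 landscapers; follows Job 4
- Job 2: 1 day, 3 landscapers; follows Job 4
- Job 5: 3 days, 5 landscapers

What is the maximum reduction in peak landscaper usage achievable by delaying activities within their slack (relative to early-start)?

6

Early-start peak: d1:10  d2:13  d3:10  d4:0  d5:0  d6:0 ⇒ 13.
Leveled (Job 3@4, Job 4@1, Job 1@5, Job 2@4, Job 5@1): d1:7  d2:5  d3:5  d4:6  d5:5  d6:5 ⇒ 7.
Reduction 13 − 7 = 6.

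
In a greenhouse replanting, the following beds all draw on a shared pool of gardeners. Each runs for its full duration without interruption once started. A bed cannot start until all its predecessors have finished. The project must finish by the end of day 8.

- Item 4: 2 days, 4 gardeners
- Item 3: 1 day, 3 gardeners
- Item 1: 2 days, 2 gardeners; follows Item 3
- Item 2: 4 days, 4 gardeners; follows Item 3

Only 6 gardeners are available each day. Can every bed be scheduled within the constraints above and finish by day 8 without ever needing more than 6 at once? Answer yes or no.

yes

Schedule Item 4@1, Item 3@3, Item 1@4, Item 2@4: d1:4  d2:4  d3:3  d4:6  d5:6  d6:4  d7:4  d8:0 — peak 6 ≤ 6.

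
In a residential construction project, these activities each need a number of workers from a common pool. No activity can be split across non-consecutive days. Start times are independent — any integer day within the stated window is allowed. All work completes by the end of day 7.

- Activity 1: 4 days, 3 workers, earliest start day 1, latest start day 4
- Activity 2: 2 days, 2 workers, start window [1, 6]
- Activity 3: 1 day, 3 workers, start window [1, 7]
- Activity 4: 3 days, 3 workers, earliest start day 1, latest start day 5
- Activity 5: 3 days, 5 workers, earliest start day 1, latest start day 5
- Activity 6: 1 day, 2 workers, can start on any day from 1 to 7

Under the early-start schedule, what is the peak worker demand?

18

Early-start schedule: Activity 1@1, Activity 2@1, Activity 3@1, Activity 4@1, Activity 5@1, Activity 6@1.
Load per day: day 1: 18, day 2: 13, day 3: 11, day 4: 3, day 5: 0, day 6: 0, day 7: 0.
Peak is 18.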